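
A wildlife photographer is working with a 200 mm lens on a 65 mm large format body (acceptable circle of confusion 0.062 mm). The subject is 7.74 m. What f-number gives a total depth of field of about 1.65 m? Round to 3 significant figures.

Write h = H − f = f²/(N·c). The thin-lens limits are Dn = s·h/(h + (s−f)) and Df = s·h/(h − (s−f)), so DoF = Df − Dn = 2·s·(s−f)·h / (h² − (s−f)²).
That is a quadratic in h: DoF·h² − 2·s·(s−f)·h − DoF·(s−f)² = 0 ⇒ h = (s−f)·(s + √(s² + DoF²)) / DoF = 7540 × (7740 + √(7740² + 1650²)) / 1650 = 7540 × (7740 + 7913.92) / 1650 ≈ 71534 mm.
Then N = f²/(c·h) = 200² / (0.062 × 71534) = 40000 / 4435.1 ≈ 9.02.

f/9.02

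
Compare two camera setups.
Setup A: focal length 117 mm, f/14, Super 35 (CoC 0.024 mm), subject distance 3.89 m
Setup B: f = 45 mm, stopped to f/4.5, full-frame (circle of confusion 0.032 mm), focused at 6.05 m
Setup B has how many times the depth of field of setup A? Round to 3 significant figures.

8.70

Setup A: H = 117²/(14×0.024) + 117 ≈ 40858.1 mm; DoF = Df − Dn = 4287.02 − 3560.28 ≈ 726.74 mm.
Setup B: H = 45²/(4.5×0.032) + 45 ≈ 14107.5 mm; DoF = Df − Dn = 10558.9 − 4239.6 ≈ 6319.3 mm.
Ratio = 6319.3 / 726.74 ≈ 8.70.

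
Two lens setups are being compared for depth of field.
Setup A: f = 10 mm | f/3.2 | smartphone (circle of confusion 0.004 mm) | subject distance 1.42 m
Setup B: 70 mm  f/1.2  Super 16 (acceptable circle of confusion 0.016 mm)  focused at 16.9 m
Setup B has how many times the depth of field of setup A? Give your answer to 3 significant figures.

4.23

Setup A: H = 10²/(3.2×0.004) + 10 ≈ 7822.5 mm; DoF = Df − Dn = 1732.72 − 1202.90 ≈ 529.82 mm.
Setup B: H = 70²/(1.2×0.016) + 70 ≈ 255278.3 mm; DoF = Df − Dn = 18093.2 − 15854.5 ≈ 2238.7 mm.
Ratio = 2238.7 / 529.82 ≈ 4.23.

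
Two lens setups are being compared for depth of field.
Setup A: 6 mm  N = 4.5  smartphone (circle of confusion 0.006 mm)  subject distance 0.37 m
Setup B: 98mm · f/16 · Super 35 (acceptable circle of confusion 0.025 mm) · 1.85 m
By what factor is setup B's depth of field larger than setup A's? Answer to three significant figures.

Setup A: H = 6²/(4.5×0.006) + 6 ≈ 1339.3 mm; DoF = Df − Dn = 508.94 − 290.65 ≈ 218.29 mm.
Setup B: H = 98²/(16×0.025) + 98 ≈ 24108.0 mm; DoF = Df − Dn = 1995.62 − 1724.19 ≈ 271.43 mm.
Ratio = 271.43 / 218.29 ≈ 1.24.

1.24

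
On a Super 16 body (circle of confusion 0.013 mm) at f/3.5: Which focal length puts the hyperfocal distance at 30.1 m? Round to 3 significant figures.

37.0 mm

From H = f²/(N·c) + f, with f ≪ H: f ≈ √(H·N·c) = √(30100 × 3.5 × 0.013) = √1369.5 ≈ 37.01 mm.
The +f correction barely moves this — solving exactly, f² + N·c·f − N·c·H = 0 ⇒ f = (−N·c + √((N·c)² + 4·N·c·H))/2 = (−0.0455 + √5478.2)/2 ≈ 36.985 mm, so f ≈ 37.0 mm.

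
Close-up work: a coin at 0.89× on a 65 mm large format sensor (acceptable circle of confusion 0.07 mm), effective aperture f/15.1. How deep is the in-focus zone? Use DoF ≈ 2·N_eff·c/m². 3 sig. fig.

At magnification m, DoF ≈ 2·N_eff·c/m² = 2 × 15.1 × 0.07 / 0.89² = 2.114 / 0.7921 ≈ 2.67 mm.

2.67 mm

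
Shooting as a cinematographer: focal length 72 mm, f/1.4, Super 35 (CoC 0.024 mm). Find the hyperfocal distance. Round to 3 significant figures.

154 m

Hyperfocal distance H = f²/(N·c) + f = 72²/(1.4 × 0.024) + 72 = 5184/0.0336 + 72 ≈ 154357.7 mm ≈ 154 m.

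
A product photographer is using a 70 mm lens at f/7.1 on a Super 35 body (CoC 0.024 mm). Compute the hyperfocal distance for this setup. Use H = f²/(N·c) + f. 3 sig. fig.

Hyperfocal distance H = f²/(N·c) + f = 70²/(7.1 × 0.024) + 70 = 4900/0.1704 + 70 ≈ 28825.9 mm ≈ 28.8 m.

28.8 m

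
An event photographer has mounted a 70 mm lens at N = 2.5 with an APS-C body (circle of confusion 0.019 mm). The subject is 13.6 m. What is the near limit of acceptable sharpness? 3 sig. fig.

12.0 m

Hyperfocal distance H = f²/(N·c) + f = 70²/(2.5 × 0.019) + 70 = 4900/0.0475 + 70 ≈ 103227.9 mm ≈ 103.2 m.
Near limit Dn = s·(H − f)/(H + s − 2f) = 13600 × (103227.9 − 70) / (103227.9 + 13600 − 2 × 70) = 13600 × 103157.9 / 116687.9 ≈ 12023 mm ≈ 12.0 m.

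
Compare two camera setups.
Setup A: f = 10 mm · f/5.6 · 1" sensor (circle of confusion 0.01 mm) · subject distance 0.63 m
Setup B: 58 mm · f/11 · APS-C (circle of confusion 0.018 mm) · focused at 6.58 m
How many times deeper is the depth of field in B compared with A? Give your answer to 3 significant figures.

11.9

Setup A: H = 10²/(5.6×0.01) + 10 ≈ 1795.7 mm; DoF = Df − Dn = 965.07 − 467.64 ≈ 497.43 mm.
Setup B: H = 58²/(11×0.018) + 58 ≈ 17047.9 mm; DoF = Df − Dn = 10679.7 − 4754.8 ≈ 5924.9 mm.
Ratio = 5924.9 / 497.43 ≈ 11.9.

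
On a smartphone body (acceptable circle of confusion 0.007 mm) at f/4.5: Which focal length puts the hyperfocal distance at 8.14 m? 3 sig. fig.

16.0 mm

From H = f²/(N·c) + f, with f ≪ H: f ≈ √(H·N·c) = √(8140 × 4.5 × 0.007) = √256.41 ≈ 16.01 mm.
The +f correction barely moves this — solving exactly, f² + N·c·f − N·c·H = 0 ⇒ f = (−N·c + √((N·c)² + 4·N·c·H))/2 = (−0.0315 + √1025.6)/2 ≈ 15.997 mm, so f ≈ 16.0 mm.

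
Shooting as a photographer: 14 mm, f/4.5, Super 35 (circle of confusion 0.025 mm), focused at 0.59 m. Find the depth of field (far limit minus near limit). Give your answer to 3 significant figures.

438 mm

Hyperfocal distance H = f²/(N·c) + f = 14²/(4.5 × 0.025) + 14 = 196/0.1125 + 14 ≈ 1756.2 mm ≈ 1.756 m.
Near limit Dn = s·(H − f)/(H + s − 2f) = 590 × (1756.2 − 14) / (1756.2 + 590 − 2 × 14) = 590 × 1742.2 / 2318.2 ≈ 443.40 mm.
Far limit Df = s·(H − f)/(H − s) = 590 × (1756.2 − 14) / (1756.2 − 590) = 590 × 1742.2 / 1166.2 ≈ 881.40 mm.
Depth of field = Df − Dn = 881.40 − 443.40 ≈ 438.00 mm.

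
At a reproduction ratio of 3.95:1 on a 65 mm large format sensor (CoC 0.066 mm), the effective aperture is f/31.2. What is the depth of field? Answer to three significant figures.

0.264 mm

At magnification m, DoF ≈ 2·N_eff·c/m² = 2 × 31.2 × 0.066 / 3.95² = 4.118 / 15.6 ≈ 0.264 mm.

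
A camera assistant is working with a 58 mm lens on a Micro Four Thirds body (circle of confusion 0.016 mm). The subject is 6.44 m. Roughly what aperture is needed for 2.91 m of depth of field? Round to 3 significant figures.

f/7.10

Write h = H − f = f²/(N·c). The thin-lens limits are Dn = s·h/(h + (s−f)) and Df = s·h/(h − (s−f)), so DoF = Df − Dn = 2·s·(s−f)·h / (h² − (s−f)²).
That is a quadratic in h: DoF·h² − 2·s·(s−f)·h − DoF·(s−f)² = 0 ⇒ h = (s−f)·(s + √(s² + DoF²)) / DoF = 6382 × (6440 + √(6440² + 2910²)) / 2910 = 6382 × (6440 + 7066.94) / 2910 ≈ 29622 mm.
Then N = f²/(c·h) = 58² / (0.016 × 29622) = 3364 / 473.96 ≈ 7.10.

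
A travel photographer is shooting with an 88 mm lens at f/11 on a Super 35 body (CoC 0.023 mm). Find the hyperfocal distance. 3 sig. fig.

30.7 m

Hyperfocal distance H = f²/(N·c) + f = 88²/(11 × 0.023) + 88 = 7744/0.253 + 88 ≈ 30696.7 mm ≈ 30.7 m.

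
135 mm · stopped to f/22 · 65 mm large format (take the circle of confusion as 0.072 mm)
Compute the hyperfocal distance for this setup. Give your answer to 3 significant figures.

Hyperfocal distance H = f²/(N·c) + f = 135²/(22 × 0.072) + 135 = 18225/1.584 + 135 ≈ 11640.7 mm ≈ 11.6 m.

11.6 m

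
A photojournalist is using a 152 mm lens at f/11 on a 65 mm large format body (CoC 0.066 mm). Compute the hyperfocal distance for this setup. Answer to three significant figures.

Hyperfocal distance H = f²/(N·c) + f = 152²/(11 × 0.066) + 152 = 23104/0.726 + 152 ≈ 31975.7 mm ≈ 32.0 m.

32.0 m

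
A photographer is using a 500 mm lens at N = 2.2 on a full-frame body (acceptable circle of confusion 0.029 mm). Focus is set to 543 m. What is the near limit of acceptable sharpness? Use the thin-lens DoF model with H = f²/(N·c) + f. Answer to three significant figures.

Hyperfocal distance H = f²/(N·c) + f = 500²/(2.2 × 0.029) + 500 = 250000/0.0638 + 500 ≈ 3918995.3 mm ≈ 3919 m.
Near limit Dn = s·(H − f)/(H + s − 2f) = 543000 × (3918995.3 − 500) / (3918995.3 + 543000 − 2 × 500) = 543000 × 3918495.3 / 4460995.3 ≈ 476966 mm ≈ 477 m.

477 m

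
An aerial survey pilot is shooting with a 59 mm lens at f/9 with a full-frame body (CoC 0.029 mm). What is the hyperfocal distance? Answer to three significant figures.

13.4 m

Hyperfocal distance H = f²/(N·c) + f = 59²/(9 × 0.029) + 59 = 3481/0.261 + 59 ≈ 13396.2 mm ≈ 13.4 m.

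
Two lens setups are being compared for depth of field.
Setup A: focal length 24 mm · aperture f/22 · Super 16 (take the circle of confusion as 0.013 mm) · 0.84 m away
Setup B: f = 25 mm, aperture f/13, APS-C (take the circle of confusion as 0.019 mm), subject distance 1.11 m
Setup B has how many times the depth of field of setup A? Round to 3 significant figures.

Setup A: H = 24²/(22×0.013) + 24 ≈ 2038.0 mm; DoF = Df − Dn = 1412.16 − 597.79 ≈ 814.37 mm.
Setup B: H = 25²/(13×0.019) + 25 ≈ 2555.4 mm; DoF = Df − Dn = 1943.3 − 776.9 ≈ 1166.4 mm.
Ratio = 1166.4 / 814.37 ≈ 1.43.

1.43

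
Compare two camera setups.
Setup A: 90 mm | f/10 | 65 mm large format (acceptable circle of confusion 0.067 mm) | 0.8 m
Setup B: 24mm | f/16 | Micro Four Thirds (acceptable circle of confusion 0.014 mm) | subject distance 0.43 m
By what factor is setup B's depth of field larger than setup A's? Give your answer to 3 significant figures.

Setup A: H = 90²/(10×0.067) + 90 ≈ 12179.6 mm; DoF = Df − Dn = 849.914 − 755.623 ≈ 94.291 mm.
Setup B: H = 24²/(16×0.014) + 24 ≈ 2595.4 mm; DoF = Df − Dn = 510.62 − 371.37 ≈ 139.25 mm.
Ratio = 139.25 / 94.291 ≈ 1.48.

1.48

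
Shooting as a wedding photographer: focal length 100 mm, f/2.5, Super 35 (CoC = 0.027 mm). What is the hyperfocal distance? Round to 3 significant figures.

Hyperfocal distance H = f²/(N·c) + f = 100²/(2.5 × 0.027) + 100 = 10000/0.0675 + 100 ≈ 148248.1 mm ≈ 148 m.

148 m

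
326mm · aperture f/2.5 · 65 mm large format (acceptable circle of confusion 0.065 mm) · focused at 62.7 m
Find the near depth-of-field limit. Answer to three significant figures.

57.2 m

Hyperfocal distance H = f²/(N·c) + f = 326²/(2.5 × 0.065) + 326 = 106276/0.1625 + 326 ≈ 654332.2 mm ≈ 654.3 m.
Near limit Dn = s·(H − f)/(H + s − 2f) = 62700 × (654332.2 − 326) / (654332.2 + 62700 − 2 × 326) = 62700 × 654006.2 / 716380.2 ≈ 57241 mm ≈ 57.2 m.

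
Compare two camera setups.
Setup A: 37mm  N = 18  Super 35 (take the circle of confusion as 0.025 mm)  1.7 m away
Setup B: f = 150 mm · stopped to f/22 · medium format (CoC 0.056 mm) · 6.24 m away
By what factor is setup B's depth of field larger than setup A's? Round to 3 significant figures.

1.77

Setup A: H = 37²/(18×0.025) + 37 ≈ 3079.2 mm; DoF = Df − Dn = 3749.8 − 1099.2 ≈ 2650.6 mm.
Setup B: H = 150²/(22×0.056) + 150 ≈ 18413.0 mm; DoF = Df − Dn = 9361.8 − 4679.6 ≈ 4682.2 mm.
Ratio = 4682.2 / 2650.6 ≈ 1.77.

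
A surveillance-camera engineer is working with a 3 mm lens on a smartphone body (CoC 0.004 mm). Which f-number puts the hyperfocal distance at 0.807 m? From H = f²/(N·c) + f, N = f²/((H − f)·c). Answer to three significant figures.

Rearrange H = f²/(N·c) + f for N: N = f² / ((H − f)·c).
N = 3² / ((807 − 3) × 0.004) = 9 / 3.216 ≈ 2.80.

f/2.80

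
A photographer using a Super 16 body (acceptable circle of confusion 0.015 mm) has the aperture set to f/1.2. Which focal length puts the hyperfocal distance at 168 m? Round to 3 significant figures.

55.0 mm

From H = f²/(N·c) + f, with f ≪ H: f ≈ √(H·N·c) = √(168000 × 1.2 × 0.015) = √3024.0 ≈ 54.99 mm.
The +f correction barely moves this — solving exactly, f² + N·c·f − N·c·H = 0 ⇒ f = (−N·c + √((N·c)² + 4·N·c·H))/2 = (−0.018 + √12096)/2 ≈ 54.982 mm, so f ≈ 55.0 mm.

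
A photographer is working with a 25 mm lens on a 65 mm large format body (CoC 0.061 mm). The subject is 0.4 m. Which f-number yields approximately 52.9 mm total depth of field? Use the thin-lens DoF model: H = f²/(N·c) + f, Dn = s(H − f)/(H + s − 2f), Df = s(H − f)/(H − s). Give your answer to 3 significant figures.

Write h = H − f = f²/(N·c). The thin-lens limits are Dn = s·h/(h + (s−f)) and Df = s·h/(h − (s−f)), so DoF = Df − Dn = 2·s·(s−f)·h / (h² − (s−f)²).
That is a quadratic in h: DoF·h² − 2·s·(s−f)·h − DoF·(s−f)² = 0 ⇒ h = (s−f)·(s + √(s² + DoF²)) / DoF = 375 × (400 + √(400² + 52.9²)) / 52.9 = 375 × (400 + 403.483) / 52.9 ≈ 5695.8 mm.
Then N = f²/(c·h) = 25² / (0.061 × 5695.8) = 625 / 347.44 ≈ 1.80.

f/1.80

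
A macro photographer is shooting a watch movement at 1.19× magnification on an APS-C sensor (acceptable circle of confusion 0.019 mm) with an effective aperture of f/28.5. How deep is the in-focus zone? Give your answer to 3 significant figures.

0.765 mm

At magnification m, DoF ≈ 2·N_eff·c/m² = 2 × 28.5 × 0.019 / 1.19² = 1.083 / 1.416 ≈ 0.765 mm.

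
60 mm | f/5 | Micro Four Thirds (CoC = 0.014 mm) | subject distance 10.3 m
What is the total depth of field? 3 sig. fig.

4.27 m

Hyperfocal distance H = f²/(N·c) + f = 60²/(5 × 0.014) + 60 = 3600/0.07 + 60 ≈ 51488.6 mm ≈ 51.49 m.
Near limit Dn = s·(H − f)/(H + s − 2f) = 10300 × (51488.6 − 60) / (51488.6 + 10300 − 2 × 60) = 10300 × 51428.6 / 61668.6 ≈ 8589.7 mm.
Far limit Df = s·(H − f)/(H − s) = 10300 × (51488.6 − 60) / (51488.6 − 10300) = 10300 × 51428.6 / 41188.6 ≈ 12860.7 mm.
Depth of field = Df − Dn = 12860.7 − 8589.7 ≈ 4271.0 mm ≈ 4.27 m.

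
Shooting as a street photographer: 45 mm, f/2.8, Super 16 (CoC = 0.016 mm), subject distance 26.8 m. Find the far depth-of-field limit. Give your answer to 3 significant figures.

65.7 m

Hyperfocal distance H = f²/(N·c) + f = 45²/(2.8 × 0.016) + 45 = 2025/0.0448 + 45 ≈ 45245.9 mm ≈ 45.25 m.
Far limit Df = s·(H − f)/(H − s) = 26800 × (45245.9 − 45) / (45245.9 − 26800) = 26800 × 45200.9 / 18445.9 ≈ 65672 mm ≈ 65.7 m.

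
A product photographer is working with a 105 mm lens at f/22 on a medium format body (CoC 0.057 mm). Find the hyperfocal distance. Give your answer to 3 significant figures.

Hyperfocal distance H = f²/(N·c) + f = 105²/(22 × 0.057) + 105 = 11025/1.254 + 105 ≈ 8896.9 mm ≈ 8.90 m.

8.90 m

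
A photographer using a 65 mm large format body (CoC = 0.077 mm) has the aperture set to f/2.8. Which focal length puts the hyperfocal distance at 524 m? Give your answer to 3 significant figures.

336 mm

From H = f²/(N·c) + f, with f ≪ H: f ≈ √(H·N·c) = √(524000 × 2.8 × 0.077) = √112974 ≈ 336.1 mm.
The +f correction barely moves this — solving exactly, f² + N·c·f − N·c·H = 0 ⇒ f = (−N·c + √((N·c)² + 4·N·c·H))/2 = (−0.2156 + √451898)/2 ≈ 336.01 mm, so f ≈ 336 mm.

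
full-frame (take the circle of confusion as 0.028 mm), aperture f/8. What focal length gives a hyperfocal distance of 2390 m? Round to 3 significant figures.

From H = f²/(N·c) + f, with f ≪ H: f ≈ √(H·N·c) = √(2390000 × 8 × 0.028) = √535360 ≈ 731.7 mm.
The +f correction barely moves this — solving exactly, f² + N·c·f − N·c·H = 0 ⇒ f = (−N·c + √((N·c)² + 4·N·c·H))/2 = (−0.224 + √2141440)/2 ≈ 731.57 mm, so f ≈ 732 mm.

732 mm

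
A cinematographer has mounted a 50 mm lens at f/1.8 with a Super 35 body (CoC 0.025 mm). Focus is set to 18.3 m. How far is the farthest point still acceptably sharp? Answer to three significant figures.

Hyperfocal distance H = f²/(N·c) + f = 50²/(1.8 × 0.025) + 50 = 2500/0.045 + 50 ≈ 55605.6 mm ≈ 55.61 m.
Far limit Df = s·(H − f)/(H − s) = 18300 × (55605.6 − 50) / (55605.6 − 18300) = 18300 × 55555.6 / 37305.6 ≈ 27252 mm ≈ 27.3 m.

27.3 m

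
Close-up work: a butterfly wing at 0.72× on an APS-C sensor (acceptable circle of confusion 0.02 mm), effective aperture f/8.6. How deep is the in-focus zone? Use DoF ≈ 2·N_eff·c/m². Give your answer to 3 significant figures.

At magnification m, DoF ≈ 2·N_eff·c/m² = 2 × 8.6 × 0.02 / 0.72² = 0.344 / 0.5184 ≈ 0.664 mm.

0.664 mm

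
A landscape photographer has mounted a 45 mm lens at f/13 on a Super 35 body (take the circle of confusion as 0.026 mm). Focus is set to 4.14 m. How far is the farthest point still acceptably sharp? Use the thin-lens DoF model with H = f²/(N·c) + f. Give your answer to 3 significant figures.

13.1 m

Hyperfocal distance H = f²/(N·c) + f = 45²/(13 × 0.026) + 45 = 2025/0.338 + 45 ≈ 6036.1 mm ≈ 6.036 m.
Far limit Df = s·(H − f)/(H − s) = 4140 × (6036.1 − 45) / (6036.1 − 4140) = 4140 × 5991.1 / 1896.1 ≈ 13081 mm ≈ 13.1 m.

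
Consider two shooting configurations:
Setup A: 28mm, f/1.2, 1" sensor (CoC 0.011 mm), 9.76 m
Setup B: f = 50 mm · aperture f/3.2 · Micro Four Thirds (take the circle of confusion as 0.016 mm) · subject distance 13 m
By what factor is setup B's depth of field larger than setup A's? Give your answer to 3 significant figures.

Setup A: H = 28²/(1.2×0.011) + 28 ≈ 59421.9 mm; DoF = Df − Dn = 11672.6 − 8385.9 ≈ 3286.7 mm.
Setup B: H = 50²/(3.2×0.016) + 50 ≈ 48878.1 mm; DoF = Df − Dn = 17692.3 − 10274.9 ≈ 7417.4 mm.
Ratio = 7417.4 / 3286.7 ≈ 2.26.

2.26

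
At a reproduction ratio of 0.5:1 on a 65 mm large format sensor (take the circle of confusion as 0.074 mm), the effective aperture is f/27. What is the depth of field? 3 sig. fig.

At magnification m, DoF ≈ 2·N_eff·c/m² = 2 × 27 × 0.074 / 0.5² = 3.996 / 0.25 ≈ 16 mm.

16.0 mm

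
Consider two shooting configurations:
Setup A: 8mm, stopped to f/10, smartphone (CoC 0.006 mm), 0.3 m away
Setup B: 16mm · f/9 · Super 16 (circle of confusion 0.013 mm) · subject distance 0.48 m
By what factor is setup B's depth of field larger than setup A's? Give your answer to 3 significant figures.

Setup A: H = 8²/(10×0.006) + 8 ≈ 1074.7 mm; DoF = Df − Dn = 413.08 − 235.53 ≈ 177.55 mm.
Setup B: H = 16²/(9×0.013) + 16 ≈ 2204.0 mm; DoF = Df − Dn = 609.19 − 396.02 ≈ 213.17 mm.
Ratio = 213.17 / 177.55 ≈ 1.20.

1.20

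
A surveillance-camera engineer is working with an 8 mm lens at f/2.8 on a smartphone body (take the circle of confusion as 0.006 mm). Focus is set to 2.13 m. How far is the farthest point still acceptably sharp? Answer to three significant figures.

4.81 m

Hyperfocal distance H = f²/(N·c) + f = 8²/(2.8 × 0.006) + 8 = 64/0.0168 + 8 ≈ 3817.5 mm ≈ 3.818 m.
Far limit Df = s·(H − f)/(H − s) = 2130 × (3817.5 − 8) / (3817.5 − 2130) = 2130 × 3809.5 / 1687.5 ≈ 4808.4 mm ≈ 4.81 m.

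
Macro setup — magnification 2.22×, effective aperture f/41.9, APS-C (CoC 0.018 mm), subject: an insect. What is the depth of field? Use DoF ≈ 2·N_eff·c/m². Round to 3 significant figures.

At magnification m, DoF ≈ 2·N_eff·c/m² = 2 × 41.9 × 0.018 / 2.22² = 1.508 / 4.928 ≈ 0.306 mm.

0.306 mm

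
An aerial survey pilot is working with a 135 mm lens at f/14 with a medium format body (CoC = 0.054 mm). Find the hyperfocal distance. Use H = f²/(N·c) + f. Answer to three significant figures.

24.2 m

Hyperfocal distance H = f²/(N·c) + f = 135²/(14 × 0.054) + 135 = 18225/0.756 + 135 ≈ 24242.1 mm ≈ 24.2 m.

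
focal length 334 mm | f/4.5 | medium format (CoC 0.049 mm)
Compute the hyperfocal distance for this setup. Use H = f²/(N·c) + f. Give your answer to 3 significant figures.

Hyperfocal distance H = f²/(N·c) + f = 334²/(4.5 × 0.049) + 334 = 111556/0.2205 + 334 ≈ 506256.9 mm ≈ 506 m.

506 m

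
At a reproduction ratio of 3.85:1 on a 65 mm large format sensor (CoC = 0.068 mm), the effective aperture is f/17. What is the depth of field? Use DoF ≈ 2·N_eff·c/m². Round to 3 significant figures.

0.156 mm

At magnification m, DoF ≈ 2·N_eff·c/m² = 2 × 17 × 0.068 / 3.85² = 2.312 / 14.82 ≈ 0.156 mm.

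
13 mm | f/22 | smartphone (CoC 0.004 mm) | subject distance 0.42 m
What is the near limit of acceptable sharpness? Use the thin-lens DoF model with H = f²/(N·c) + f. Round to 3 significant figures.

Hyperfocal distance H = f²/(N·c) + f = 13²/(22 × 0.004) + 13 = 169/0.088 + 13 ≈ 1933.5 mm ≈ 1.933 m.
Near limit Dn = s·(H − f)/(H + s − 2f) = 420 × (1933.5 − 13) / (1933.5 + 420 − 2 × 13) = 420 × 1920.5 / 2327.5 ≈ 346.55 mm.

347 mm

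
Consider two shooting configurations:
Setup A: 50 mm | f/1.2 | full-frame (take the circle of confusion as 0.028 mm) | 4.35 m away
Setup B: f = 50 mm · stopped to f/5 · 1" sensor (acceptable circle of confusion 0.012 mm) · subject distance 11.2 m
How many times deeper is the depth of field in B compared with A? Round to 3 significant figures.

12.8

Setup A: H = 50²/(1.2×0.028) + 50 ≈ 74454.8 mm; DoF = Df − Dn = 4616.81 − 4112.34 ≈ 504.47 mm.
Setup B: H = 50²/(5×0.012) + 50 ≈ 41716.7 mm; DoF = Df − Dn = 15292.2 − 8835.6 ≈ 6456.6 mm.
Ratio = 6456.6 / 504.47 ≈ 12.8.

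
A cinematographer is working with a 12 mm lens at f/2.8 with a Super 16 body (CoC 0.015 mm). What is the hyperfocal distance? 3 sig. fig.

Hyperfocal distance H = f²/(N·c) + f = 12²/(2.8 × 0.015) + 12 = 144/0.042 + 12 ≈ 3440.6 mm ≈ 3.44 m.

3.44 m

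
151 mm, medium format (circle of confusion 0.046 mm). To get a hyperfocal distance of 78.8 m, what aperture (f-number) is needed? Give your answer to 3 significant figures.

Rearrange H = f²/(N·c) + f for N: N = f² / ((H − f)·c).
N = 151² / ((78800 − 151) × 0.046) = 22801 / 3618 ≈ 6.30.

f/6.30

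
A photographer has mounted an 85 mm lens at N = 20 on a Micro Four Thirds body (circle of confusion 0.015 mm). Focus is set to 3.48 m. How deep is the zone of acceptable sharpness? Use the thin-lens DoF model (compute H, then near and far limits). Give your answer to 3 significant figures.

1.00 m

Hyperfocal distance H = f²/(N·c) + f = 85²/(20 × 0.015) + 85 = 7225/0.3 + 85 ≈ 24168.3 mm ≈ 24.17 m.
Near limit Dn = s·(H − f)/(H + s − 2f) = 3480 × (24168.3 − 85) / (24168.3 + 3480 − 2 × 85) = 3480 × 24083.3 / 27478.3 ≈ 3050.0 mm.
Far limit Df = s·(H − f)/(H − s) = 3480 × (24168.3 − 85) / (24168.3 − 3480) = 3480 × 24083.3 / 20688.3 ≈ 4051.1 mm.
Depth of field = Df − Dn = 4051.1 − 3050.0 ≈ 1001.1 mm ≈ 1.00 m.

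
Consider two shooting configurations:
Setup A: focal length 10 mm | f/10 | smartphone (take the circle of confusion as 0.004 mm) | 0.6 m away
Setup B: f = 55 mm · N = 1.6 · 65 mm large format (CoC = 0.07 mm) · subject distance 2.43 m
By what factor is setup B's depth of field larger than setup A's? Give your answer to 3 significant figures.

1.44

Setup A: H = 10²/(10×0.004) + 10 ≈ 2510.0 mm; DoF = Df − Dn = 785.34 − 485.44 ≈ 299.90 mm.
Setup B: H = 55²/(1.6×0.07) + 55 ≈ 27063.9 mm; DoF = Df − Dn = 2664.28 − 2233.59 ≈ 430.69 mm.
Ratio = 430.69 / 299.90 ≈ 1.44.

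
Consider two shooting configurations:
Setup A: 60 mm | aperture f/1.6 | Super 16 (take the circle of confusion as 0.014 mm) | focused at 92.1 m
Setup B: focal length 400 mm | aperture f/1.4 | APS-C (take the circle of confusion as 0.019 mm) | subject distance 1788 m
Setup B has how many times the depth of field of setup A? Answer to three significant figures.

7.43

Setup A: H = 60²/(1.6×0.014) + 60 ≈ 160774.3 mm; DoF = Df − Dn = 215536 − 58562 ≈ 156974 mm.
Setup B: H = 400²/(1.4×0.019) + 400 ≈ 6015437.6 mm; DoF = Df − Dn = 2544068 − 1378366 ≈ 1165702 mm.
Ratio = 1165702 / 156974 ≈ 7.43.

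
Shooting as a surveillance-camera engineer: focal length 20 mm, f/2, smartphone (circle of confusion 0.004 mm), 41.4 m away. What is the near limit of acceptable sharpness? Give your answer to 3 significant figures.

22.7 m

Hyperfocal distance H = f²/(N·c) + f = 20²/(2 × 0.004) + 20 = 400/0.008 + 20 ≈ 50020.0 mm ≈ 50.02 m.
Near limit Dn = s·(H − f)/(H + s − 2f) = 41400 × (50020.0 − 20) / (50020.0 + 41400 − 2 × 20) = 41400 × 50000.0 / 91380.0 ≈ 22653 mm ≈ 22.7 m.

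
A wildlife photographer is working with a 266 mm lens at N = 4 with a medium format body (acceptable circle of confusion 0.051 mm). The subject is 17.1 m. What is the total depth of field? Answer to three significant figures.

1.66 m

Hyperfocal distance H = f²/(N·c) + f = 266²/(4 × 0.051) + 266 = 70756/0.204 + 266 ≈ 347109.1 mm ≈ 347.1 m.
Near limit Dn = s·(H − f)/(H + s − 2f) = 17100 × (347109.1 − 266) / (347109.1 + 17100 − 2 × 266) = 17100 × 346843.1 / 363677.1 ≈ 16308.5 mm.
Far limit Df = s·(H − f)/(H − s) = 17100 × (347109.1 − 266) / (347109.1 − 17100) = 17100 × 346843.1 / 330009.1 ≈ 17972.3 mm.
Depth of field = Df − Dn = 17972.3 − 16308.5 ≈ 1663.8 mm ≈ 1.66 m.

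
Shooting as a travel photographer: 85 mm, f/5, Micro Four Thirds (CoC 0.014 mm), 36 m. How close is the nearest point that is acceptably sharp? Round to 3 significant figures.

26.7 m

Hyperfocal distance H = f²/(N·c) + f = 85²/(5 × 0.014) + 85 = 7225/0.07 + 85 ≈ 103299.3 mm ≈ 103.3 m.
Near limit Dn = s·(H − f)/(H + s − 2f) = 36000 × (103299.3 − 85) / (103299.3 + 36000 − 2 × 85) = 36000 × 103214.3 / 139129.3 ≈ 26707 mm ≈ 26.7 m.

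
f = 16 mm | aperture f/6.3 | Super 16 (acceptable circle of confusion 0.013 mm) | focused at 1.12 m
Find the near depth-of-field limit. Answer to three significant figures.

Hyperfocal distance H = f²/(N·c) + f = 16²/(6.3 × 0.013) + 16 = 256/0.0819 + 16 ≈ 3141.8 mm ≈ 3.142 m.
Near limit Dn = s·(H − f)/(H + s − 2f) = 1120 × (3141.8 − 16) / (3141.8 + 1120 − 2 × 16) = 1120 × 3125.8 / 4229.8 ≈ 827.67 mm ≈ 0.828 m.

0.828 m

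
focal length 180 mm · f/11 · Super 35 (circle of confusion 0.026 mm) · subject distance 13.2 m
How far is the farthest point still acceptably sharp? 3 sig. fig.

Hyperfocal distance H = f²/(N·c) + f = 180²/(11 × 0.026) + 180 = 32400/0.286 + 180 ≈ 113466.7 mm ≈ 113.5 m.
Far limit Df = s·(H − f)/(H − s) = 13200 × (113466.7 − 180) / (113466.7 − 13200) = 13200 × 113286.7 / 100266.7 ≈ 14914 mm ≈ 14.9 m.

14.9 m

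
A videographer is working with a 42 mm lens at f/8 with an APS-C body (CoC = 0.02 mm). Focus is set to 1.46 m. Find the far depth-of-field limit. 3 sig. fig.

Hyperfocal distance H = f²/(N·c) + f = 42²/(8 × 0.02) + 42 = 1764/0.16 + 42 ≈ 11067.0 mm ≈ 11.07 m.
Far limit Df = s·(H − f)/(H − s) = 1460 × (11067.0 − 42) / (11067.0 − 1460) = 1460 × 11025.0 / 9607.0 ≈ 1675.5 mm ≈ 1.68 m.

1.68 m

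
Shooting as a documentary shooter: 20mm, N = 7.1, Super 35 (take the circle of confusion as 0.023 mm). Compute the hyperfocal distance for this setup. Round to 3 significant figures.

Hyperfocal distance H = f²/(N·c) + f = 20²/(7.1 × 0.023) + 20 = 400/0.1633 + 20 ≈ 2469.5 mm ≈ 2.47 m.

2.47 m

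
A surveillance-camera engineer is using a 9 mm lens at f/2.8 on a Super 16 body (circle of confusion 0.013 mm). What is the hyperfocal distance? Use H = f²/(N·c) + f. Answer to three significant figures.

2.23 m

Hyperfocal distance H = f²/(N·c) + f = 9²/(2.8 × 0.013) + 9 = 81/0.0364 + 9 ≈ 2234.3 mm ≈ 2.23 m.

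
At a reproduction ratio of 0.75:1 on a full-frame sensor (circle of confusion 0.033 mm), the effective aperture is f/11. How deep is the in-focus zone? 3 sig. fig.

At magnification m, DoF ≈ 2·N_eff·c/m² = 2 × 11 × 0.033 / 0.75² = 0.726 / 0.5625 ≈ 1.29 mm.

1.29 mm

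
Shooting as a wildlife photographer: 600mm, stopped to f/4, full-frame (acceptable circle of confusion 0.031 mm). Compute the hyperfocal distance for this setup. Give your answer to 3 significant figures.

2900 m

Hyperfocal distance H = f²/(N·c) + f = 600²/(4 × 0.031) + 600 = 360000/0.124 + 600 ≈ 2903825.8 mm ≈ 2900 m.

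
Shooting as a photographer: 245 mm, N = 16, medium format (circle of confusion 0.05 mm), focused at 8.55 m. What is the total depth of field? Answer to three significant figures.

1.92 m

Hyperfocal distance H = f²/(N·c) + f = 245²/(16 × 0.05) + 245 = 60025/0.8 + 245 ≈ 75276.2 mm ≈ 75.28 m.
Near limit Dn = s·(H − f)/(H + s − 2f) = 8550 × (75276.2 − 245) / (75276.2 + 8550 − 2 × 245) = 8550 × 75031.2 / 83336.2 ≈ 7697.9 mm.
Far limit Df = s·(H − f)/(H − s) = 8550 × (75276.2 − 245) / (75276.2 − 8550) = 8550 × 75031.2 / 66726.2 ≈ 9614.2 mm.
Depth of field = Df − Dn = 9614.2 − 7697.9 ≈ 1916.3 mm ≈ 1.92 m.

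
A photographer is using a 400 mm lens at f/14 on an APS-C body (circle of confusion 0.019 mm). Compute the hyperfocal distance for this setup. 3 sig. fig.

602 m

Hyperfocal distance H = f²/(N·c) + f = 400²/(14 × 0.019) + 400 = 160000/0.266 + 400 ≈ 601903.8 mm ≈ 602 m.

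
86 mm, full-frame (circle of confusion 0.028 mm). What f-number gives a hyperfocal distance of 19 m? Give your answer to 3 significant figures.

f/14

Rearrange H = f²/(N·c) + f for N: N = f² / ((H − f)·c).
N = 86² / ((19000 − 86) × 0.028) = 7396 / 529.6 ≈ 14.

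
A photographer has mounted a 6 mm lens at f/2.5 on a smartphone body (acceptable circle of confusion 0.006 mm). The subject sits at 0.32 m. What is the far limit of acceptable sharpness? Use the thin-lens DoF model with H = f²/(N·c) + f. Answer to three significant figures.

368 mm

Hyperfocal distance H = f²/(N·c) + f = 6²/(2.5 × 0.006) + 6 = 36/0.015 + 6 ≈ 2406.0 mm ≈ 2.406 m.
Far limit Df = s·(H − f)/(H − s) = 320 × (2406.0 − 6) / (2406.0 − 320) = 320 × 2400.0 / 2086.0 ≈ 368.17 mm.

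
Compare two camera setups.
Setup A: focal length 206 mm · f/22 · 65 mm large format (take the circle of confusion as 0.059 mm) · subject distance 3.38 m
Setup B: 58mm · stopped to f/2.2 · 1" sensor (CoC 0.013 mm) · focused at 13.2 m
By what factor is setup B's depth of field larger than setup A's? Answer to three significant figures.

Setup A: H = 206²/(22×0.059) + 206 ≈ 32899.4 mm; DoF = Df − Dn = 3743.43 − 3080.89 ≈ 662.54 mm.
Setup B: H = 58²/(2.2×0.013) + 58 ≈ 117680.4 mm; DoF = Df − Dn = 14860.4 − 11873.4 ≈ 2987.0 mm.
Ratio = 2987.0 / 662.54 ≈ 4.51.

4.51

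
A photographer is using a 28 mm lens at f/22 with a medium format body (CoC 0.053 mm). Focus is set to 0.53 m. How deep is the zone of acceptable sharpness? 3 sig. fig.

Hyperfocal distance H = f²/(N·c) + f = 28²/(22 × 0.053) + 28 = 784/1.166 + 28 ≈ 700.4 mm ≈ 0.700 m.
Near limit Dn = s·(H − f)/(H + s − 2f) = 530 × (700.4 − 28) / (700.4 + 530 − 2 × 28) = 530 × 672.4 / 1174.4 ≈ 303.4 mm.
Far limit Df = s·(H − f)/(H − s) = 530 × (700.4 − 28) / (700.4 − 530) = 530 × 672.4 / 170.4 ≈ 2091.5 mm.
Depth of field = Df − Dn = 2091.5 − 303.4 ≈ 1788.1 mm ≈ 1.79 m.

1.79 m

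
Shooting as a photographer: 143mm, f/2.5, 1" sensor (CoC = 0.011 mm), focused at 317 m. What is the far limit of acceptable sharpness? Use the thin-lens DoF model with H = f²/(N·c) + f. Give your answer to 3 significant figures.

552 m

Hyperfocal distance H = f²/(N·c) + f = 143²/(2.5 × 0.011) + 143 = 20449/0.0275 + 143 ≈ 743743.0 mm ≈ 743.7 m.
Far limit Df = s·(H − f)/(H − s) = 317000 × (743743.0 − 143) / (743743.0 − 317000) = 317000 × 743600.0 / 426743.0 ≈ 552373 mm ≈ 552 m.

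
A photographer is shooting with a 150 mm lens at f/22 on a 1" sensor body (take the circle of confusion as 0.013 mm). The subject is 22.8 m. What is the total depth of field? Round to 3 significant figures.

14.3 m

Hyperfocal distance H = f²/(N·c) + f = 150²/(22 × 0.013) + 150 = 22500/0.286 + 150 ≈ 78821.3 mm ≈ 78.82 m.
Near limit Dn = s·(H − f)/(H + s − 2f) = 22800 × (78821.3 − 150) / (78821.3 + 22800 − 2 × 150) = 22800 × 78671.3 / 101321.3 ≈ 17703 mm.
Far limit Df = s·(H − f)/(H − s) = 22800 × (78821.3 − 150) / (78821.3 − 22800) = 22800 × 78671.3 / 56021.3 ≈ 32018 mm.
Depth of field = Df − Dn = 32018 − 17703 ≈ 14315 mm ≈ 14.3 m.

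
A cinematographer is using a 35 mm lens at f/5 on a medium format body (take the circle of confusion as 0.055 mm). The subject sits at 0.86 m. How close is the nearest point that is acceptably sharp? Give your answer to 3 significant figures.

Hyperfocal distance H = f²/(N·c) + f = 35²/(5 × 0.055) + 35 = 1225/0.275 + 35 ≈ 4489.5 mm ≈ 4.490 m.
Near limit Dn = s·(H − f)/(H + s − 2f) = 860 × (4489.5 − 35) / (4489.5 + 860 − 2 × 35) = 860 × 4454.5 / 5279.5 ≈ 725.61 mm ≈ 0.726 m.

0.726 m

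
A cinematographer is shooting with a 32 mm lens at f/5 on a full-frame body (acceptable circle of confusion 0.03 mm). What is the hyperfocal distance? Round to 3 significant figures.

Hyperfocal distance H = f²/(N·c) + f = 32²/(5 × 0.03) + 32 = 1024/0.15 + 32 ≈ 6858.7 mm ≈ 6.86 m.

6.86 m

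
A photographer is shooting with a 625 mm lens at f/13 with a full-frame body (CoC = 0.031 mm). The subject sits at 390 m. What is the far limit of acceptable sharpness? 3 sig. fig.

652 m

Hyperfocal distance H = f²/(N·c) + f = 625²/(13 × 0.031) + 625 = 390625/0.403 + 625 ≈ 969917.8 mm ≈ 969.9 m.
Far limit Df = s·(H − f)/(H − s) = 390000 × (969917.8 − 625) / (969917.8 − 390000) = 390000 × 969292.8 / 579917.8 ≈ 651858 mm ≈ 652 m.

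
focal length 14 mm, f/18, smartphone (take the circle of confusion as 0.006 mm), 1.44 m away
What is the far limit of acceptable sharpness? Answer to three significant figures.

6.72 m

Hyperfocal distance H = f²/(N·c) + f = 14²/(18 × 0.006) + 14 = 196/0.108 + 14 ≈ 1828.8 mm ≈ 1.829 m.
Far limit Df = s·(H − f)/(H − s) = 1440 × (1828.8 − 14) / (1828.8 − 1440) = 1440 × 1814.8 / 388.8 ≈ 6721.3 mm ≈ 6.72 m.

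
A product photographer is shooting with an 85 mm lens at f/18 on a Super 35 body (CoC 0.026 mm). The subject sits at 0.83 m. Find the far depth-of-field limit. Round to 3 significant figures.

0.872 m

Hyperfocal distance H = f²/(N·c) + f = 85²/(18 × 0.026) + 85 = 7225/0.468 + 85 ≈ 15523.0 mm ≈ 15.52 m.
Far limit Df = s·(H − f)/(H − s) = 830 × (15523.0 − 85) / (15523.0 − 830) = 830 × 15438.0 / 14693.0 ≈ 872.08 mm ≈ 0.872 m.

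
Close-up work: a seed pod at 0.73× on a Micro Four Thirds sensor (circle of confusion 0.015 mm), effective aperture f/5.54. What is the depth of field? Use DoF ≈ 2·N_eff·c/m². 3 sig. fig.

0.312 mm

At magnification m, DoF ≈ 2·N_eff·c/m² = 2 × 5.54 × 0.015 / 0.73² = 0.1662 / 0.5329 ≈ 0.312 mm.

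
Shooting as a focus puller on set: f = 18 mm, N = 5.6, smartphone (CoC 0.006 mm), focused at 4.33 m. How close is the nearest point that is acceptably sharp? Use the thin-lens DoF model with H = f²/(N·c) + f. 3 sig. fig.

2.99 m

Hyperfocal distance H = f²/(N·c) + f = 18²/(5.6 × 0.006) + 18 = 324/0.0336 + 18 ≈ 9660.9 mm ≈ 9.661 m.
Near limit Dn = s·(H − f)/(H + s − 2f) = 4330 × (9660.9 − 18) / (9660.9 + 4330 − 2 × 18) = 4330 × 9642.9 / 13954.9 ≈ 2992.0 mm ≈ 2.99 m.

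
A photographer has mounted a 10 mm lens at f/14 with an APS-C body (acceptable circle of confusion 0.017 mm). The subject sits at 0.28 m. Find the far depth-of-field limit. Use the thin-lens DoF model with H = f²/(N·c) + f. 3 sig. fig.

Hyperfocal distance H = f²/(N·c) + f = 10²/(14 × 0.017) + 10 = 100/0.238 + 10 ≈ 430.2 mm ≈ 0.430 m.
Far limit Df = s·(H − f)/(H − s) = 280 × (430.2 − 10) / (430.2 − 280) = 280 × 420.2 / 150.2 ≈ 783.44 mm ≈ 0.783 m.

0.783 m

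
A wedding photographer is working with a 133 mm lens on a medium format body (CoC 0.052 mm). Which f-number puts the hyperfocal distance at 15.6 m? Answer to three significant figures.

Rearrange H = f²/(N·c) + f for N: N = f² / ((H − f)·c).
N = 133² / ((15600 − 133) × 0.052) = 17689 / 804.3 ≈ 22.

f/22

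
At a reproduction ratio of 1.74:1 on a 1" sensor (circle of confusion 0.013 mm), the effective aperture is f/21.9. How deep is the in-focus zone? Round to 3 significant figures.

0.188 mm

At magnification m, DoF ≈ 2·N_eff·c/m² = 2 × 21.9 × 0.013 / 1.74² = 0.5694 / 3.028 ≈ 0.188 mm.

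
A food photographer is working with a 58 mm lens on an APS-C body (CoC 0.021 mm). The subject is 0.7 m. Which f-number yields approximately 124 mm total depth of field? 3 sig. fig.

f/21.9

Write h = H − f = f²/(N·c). The thin-lens limits are Dn = s·h/(h + (s−f)) and Df = s·h/(h − (s−f)), so DoF = Df − Dn = 2·s·(s−f)·h / (h² − (s−f)²).
That is a quadratic in h: DoF·h² − 2·s·(s−f)·h − DoF·(s−f)² = 0 ⇒ h = (s−f)·(s + √(s² + DoF²)) / DoF = 642 × (700 + √(700² + 124²)) / 124 = 642 × (700 + 710.898) / 124 ≈ 7304.8 mm.
Then N = f²/(c·h) = 58² / (0.021 × 7304.8) = 3364 / 153.40 ≈ 21.9.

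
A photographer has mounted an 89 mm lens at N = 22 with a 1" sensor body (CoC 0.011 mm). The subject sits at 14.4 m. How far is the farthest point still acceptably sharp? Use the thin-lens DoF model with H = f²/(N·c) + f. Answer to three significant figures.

25.6 m

Hyperfocal distance H = f²/(N·c) + f = 89²/(22 × 0.011) + 89 = 7921/0.242 + 89 ≈ 32820.4 mm ≈ 32.82 m.
Far limit Df = s·(H − f)/(H − s) = 14400 × (32820.4 − 89) / (32820.4 − 14400) = 14400 × 32731.4 / 18420.4 ≈ 25588 mm ≈ 25.6 m.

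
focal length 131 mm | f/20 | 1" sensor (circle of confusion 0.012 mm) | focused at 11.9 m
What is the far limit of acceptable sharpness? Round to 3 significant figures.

Hyperfocal distance H = f²/(N·c) + f = 131²/(20 × 0.012) + 131 = 17161/0.24 + 131 ≈ 71635.2 mm ≈ 71.64 m.
Far limit Df = s·(H − f)/(H − s) = 11900 × (71635.2 − 131) / (71635.2 − 11900) = 11900 × 71504.2 / 59735.2 ≈ 14245 mm ≈ 14.2 m.

14.2 m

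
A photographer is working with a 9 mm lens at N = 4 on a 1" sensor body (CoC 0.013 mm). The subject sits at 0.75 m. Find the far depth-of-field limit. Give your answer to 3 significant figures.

Hyperfocal distance H = f²/(N·c) + f = 9²/(4 × 0.013) + 9 = 81/0.052 + 9 ≈ 1566.7 mm ≈ 1.567 m.
Far limit Df = s·(H − f)/(H − s) = 750 × (1566.7 − 9) / (1566.7 − 750) = 750 × 1557.7 / 816.7 ≈ 1430.5 mm ≈ 1.43 m.

1.43 m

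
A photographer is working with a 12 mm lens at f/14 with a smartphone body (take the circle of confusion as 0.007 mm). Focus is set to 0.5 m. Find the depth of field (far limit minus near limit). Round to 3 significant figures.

Hyperfocal distance H = f²/(N·c) + f = 12²/(14 × 0.007) + 12 = 144/0.098 + 12 ≈ 1481.4 mm ≈ 1.481 m.
Near limit Dn = s·(H − f)/(H + s − 2f) = 500 × (1481.4 − 12) / (1481.4 + 500 − 2 × 12) = 500 × 1469.4 / 1957.4 ≈ 375.34 mm.
Far limit Df = s·(H − f)/(H − s) = 500 × (1481.4 − 12) / (1481.4 − 500) = 500 × 1469.4 / 981.4 ≈ 748.63 mm.
Depth of field = Df − Dn = 748.63 − 375.34 ≈ 373.29 mm.

373 mm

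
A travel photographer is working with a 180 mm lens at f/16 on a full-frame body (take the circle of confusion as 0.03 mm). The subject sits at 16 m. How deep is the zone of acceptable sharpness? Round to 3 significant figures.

7.94 m

Hyperfocal distance H = f²/(N·c) + f = 180²/(16 × 0.03) + 180 = 32400/0.48 + 180 ≈ 67680.0 mm ≈ 67.68 m.
Near limit Dn = s·(H − f)/(H + s − 2f) = 16000 × (67680.0 − 180) / (67680.0 + 16000 − 2 × 180) = 16000 × 67500.0 / 83320.0 ≈ 12962.1 mm.
Far limit Df = s·(H − f)/(H − s) = 16000 × (67680.0 − 180) / (67680.0 − 16000) = 16000 × 67500.0 / 51680.0 ≈ 20897.8 mm.
Depth of field = Df − Dn = 20897.8 − 12962.1 ≈ 7935.7 mm ≈ 7.94 m.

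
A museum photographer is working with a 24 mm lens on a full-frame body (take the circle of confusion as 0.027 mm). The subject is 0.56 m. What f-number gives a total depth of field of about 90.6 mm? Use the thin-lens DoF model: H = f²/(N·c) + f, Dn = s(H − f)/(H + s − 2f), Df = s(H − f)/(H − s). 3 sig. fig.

f/3.20

Write h = H − f = f²/(N·c). The thin-lens limits are Dn = s·h/(h + (s−f)) and Df = s·h/(h − (s−f)), so DoF = Df − Dn = 2·s·(s−f)·h / (h² − (s−f)²).
That is a quadratic in h: DoF·h² − 2·s·(s−f)·h − DoF·(s−f)² = 0 ⇒ h = (s−f)·(s + √(s² + DoF²)) / DoF = 536 × (560 + √(560² + 90.6²)) / 90.6 = 536 × (560 + 567.282) / 90.6 ≈ 6669.1 mm.
Then N = f²/(c·h) = 24² / (0.027 × 6669.1) = 576 / 180.07 ≈ 3.20.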